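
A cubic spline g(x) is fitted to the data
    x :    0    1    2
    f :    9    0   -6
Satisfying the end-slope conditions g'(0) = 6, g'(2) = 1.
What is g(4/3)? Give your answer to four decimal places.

-3.5556

Put M_i = g'' at the i-th knot. Here h = (1, 1) and Δ = (-9, -6), so the interior equations h_(i-1)·M_(i-1) + 2(h_(i-1)+h_i)·M_i + h_i·M_(i+1) = 6(Δ_i − Δ_(i-1)) read
  1·M_0 + 4·M_1 + 1·M_2 = 6(Δ_1 - Δ_0) = 18
Clamped end conditions give two more equations: 2h_0·M_0 + h_0·M_1 = 6(Δ_0 - g'(0)) = -90 and h_1·M_1 + 2h_1·M_2 = 6(g'(2) - Δ_1) = 42.
Solving the tridiagonal system: M_0 = -52, M_1 = 14, M_2 = 14.
On [1, 2], g(x) = 0 - 13·(x - 1) + 7·(x - 1)² + 0·(x - 1)³.
With (x - 1) = 1/3: g(4/3) = -32/9.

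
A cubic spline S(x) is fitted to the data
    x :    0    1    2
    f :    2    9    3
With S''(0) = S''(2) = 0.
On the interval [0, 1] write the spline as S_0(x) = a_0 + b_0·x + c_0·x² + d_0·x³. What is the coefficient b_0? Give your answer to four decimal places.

Put m_i = S'' at the i-th knot. Here h = (1, 1) and Δ = (7, -6), so the interior equations h_(i-1)·m_(i-1) + 2(h_(i-1)+h_i)·m_i + h_i·m_(i+1) = 6(Δ_i − Δ_(i-1)) read
  1·m_0 + 4·m_1 + 1·m_2 = 6(Δ_1 - Δ_0) = -78
Natural end conditions: m_0 = m_2 = 0.
Hence m_0 = 0, m_1 = -39/2, m_2 = 0.
On [0, 1], with S_0(x) = a_0 + b_0·x + c_0·x² + d_0·x³: c_0 = m_0/2 = 0, d_0 = (m_1 - m_0)/(6h_0) = -13/4, b_0 = Δ_0 - h_0(2m_0 + m_1)/6 = 41/4.

10.2500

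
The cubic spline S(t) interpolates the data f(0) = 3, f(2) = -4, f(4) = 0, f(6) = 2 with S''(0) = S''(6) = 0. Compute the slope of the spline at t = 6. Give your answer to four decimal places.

With M_i denoting the second derivative at x_i, h_i = 2, 2, 2, and Δ_i = (y_(i+1) − y_i)/h_i = -7/2, 2, 1:
  2·M_0 + 8·M_1 + 2·M_2 = 6(Δ_1 - Δ_0) = 33
  2·M_1 + 8·M_2 + 2·M_3 = 6(Δ_2 - Δ_1) = -6
Natural end conditions: M_0 = M_3 = 0.
Solving: M_0 = 0, M_1 = 23/5, M_2 = -19/10, M_3 = 0.
On [4, 6], S'(t) = b_2 + 2c_2·(t - 4) + 3d_2·(t - 4)² with b_2 = Δ_2 - h_2(2M_2 + M_3)/6 = 34/15, c_2 = M_2/2 = -19/20, d_2 = (M_3 - M_2)/(6h_2) = 19/120. So S'(6) = 11/30.

0.3667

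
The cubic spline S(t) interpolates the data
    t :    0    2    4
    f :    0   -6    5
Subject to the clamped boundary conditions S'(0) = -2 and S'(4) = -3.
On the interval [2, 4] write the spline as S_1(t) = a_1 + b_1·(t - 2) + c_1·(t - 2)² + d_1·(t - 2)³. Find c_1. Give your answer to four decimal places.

Let M_i = S''(x_i). Step sizes h_i = 2, 2; slopes of the chords Δ_i = (y_(i+1) - y_i)/h_i = -3, 11/2.
  2·M_0 + 8·M_1 + 2·M_2 = 6(Δ_1 - Δ_0) = 51
Clamped end conditions give two more equations: 2h_0·M_0 + h_0·M_1 = 6(Δ_0 - S'(0)) = -6 and h_1·M_1 + 2h_1·M_2 = 6(S'(4) - Δ_1) = -51.
Solving: M_0 = -65/8, M_1 = 53/4, M_2 = -155/8.
On [2, 4], with S_1(t) = a_1 + b_1·(t - 2) + c_1·(t - 2)² + d_1·(t - 2)³: c_1 = M_1/2 = 53/8, d_1 = (M_2 - M_1)/(6h_1) = -87/32, b_1 = Δ_1 - h_1(2M_1 + M_2)/6 = 25/8.

6.6250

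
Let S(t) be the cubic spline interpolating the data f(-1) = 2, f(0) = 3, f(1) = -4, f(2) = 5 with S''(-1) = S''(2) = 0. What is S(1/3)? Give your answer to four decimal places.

Put M_i = S'' at the i-th knot. Here h = (1, 1, 1) and Δ = (1, -7, 9), so the interior equations h_(i-1)·M_(i-1) + 2(h_(i-1)+h_i)·M_i + h_i·M_(i+1) = 6(Δ_i − Δ_(i-1)) read
  1·M_0 + 4·M_1 + 1·M_2 = 6(Δ_1 - Δ_0) = -48
  1·M_1 + 4·M_2 + 1·M_3 = 6(Δ_2 - Δ_1) = 96
Natural end conditions: M_0 = M_3 = 0.
Solving: M_0 = 0, M_1 = -96/5, M_2 = 144/5, M_3 = 0.
On [0, 1], S(t) = 3 - 27/5·t - 48/5·t² + 8·t³.
With t = 1/3: S(1/3) = 58/135.

0.4296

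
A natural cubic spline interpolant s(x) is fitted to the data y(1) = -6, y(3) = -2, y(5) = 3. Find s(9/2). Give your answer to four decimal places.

Put M_i = s'' at the i-th knot. Here h = (2, 2) and Δ = (2, 5/2), so the interior equations h_(i-1)·M_(i-1) + 2(h_(i-1)+h_i)·M_i + h_i·M_(i+1) = 6(Δ_i − Δ_(i-1)) read
  2·M_0 + 8·M_1 + 2·M_2 = 6(Δ_1 - Δ_0) = 3
Natural end conditions: M_0 = M_2 = 0.
Hence M_0 = 0, M_1 = 3/8, M_2 = 0.
On [3, 5], s(x) = -2 + 9/4·(x - 3) + 3/16·(x - 3)² - 1/32·(x - 3)³.
With (x - 3) = 3/2: s(9/2) = 433/256.

1.6914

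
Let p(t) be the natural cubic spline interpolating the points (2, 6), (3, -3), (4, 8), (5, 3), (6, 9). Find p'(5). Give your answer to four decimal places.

Let m_i = p''(x_i). Step sizes h_i = 1, 1, 1, 1; slopes of the chords Δ_i = (y_(i+1) - y_i)/h_i = -9, 11, -5, 6.
  1·m_0 + 4·m_1 + 1·m_2 = 6(Δ_1 - Δ_0) = 120
  1·m_1 + 4·m_2 + 1·m_3 = 6(Δ_2 - Δ_1) = -96
  1·m_2 + 4·m_3 + 1·m_4 = 6(Δ_3 - Δ_2) = 66
Natural end conditions: m_0 = m_4 = 0.
Forward elimination and back-substitution give m_0 = 0, m_1 = 1125/28, m_2 = -285/7, m_3 = 747/28, m_4 = 0.
On [5, 6], p'(t) = b_3 + 2c_3·(t - 5) + 3d_3·(t - 5)² with b_3 = Δ_3 - h_3(2m_3 + m_4)/6 = -81/28, c_3 = m_3/2 = 747/56, d_3 = (m_4 - m_3)/(6h_3) = -249/56. So p'(5) = -81/28.

-2.8929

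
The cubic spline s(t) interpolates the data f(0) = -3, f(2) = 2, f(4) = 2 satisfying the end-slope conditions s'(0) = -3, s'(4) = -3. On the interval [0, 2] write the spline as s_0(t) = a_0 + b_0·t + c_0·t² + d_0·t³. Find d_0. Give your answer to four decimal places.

Put σ_i = s'' at the i-th knot. Here h = (2, 2) and Δ = (5/2, 0), so the interior equations h_(i-1)·σ_(i-1) + 2(h_(i-1)+h_i)·σ_i + h_i·σ_(i+1) = 6(Δ_i − Δ_(i-1)) read
  2·σ_0 + 8·σ_1 + 2·σ_2 = 6(Δ_1 - Δ_0) = -15
Clamped end conditions give two more equations: 2h_0·σ_0 + h_0·σ_1 = 6(Δ_0 - s'(0)) = 33 and h_1·σ_1 + 2h_1·σ_2 = 6(s'(4) - Δ_1) = -18.
Solving the tridiagonal system: σ_0 = 81/8, σ_1 = -15/4, σ_2 = -21/8.
On [0, 2], with s_0(t) = a_0 + b_0·t + c_0·t² + d_0·t³: c_0 = σ_0/2 = 81/16, d_0 = (σ_1 - σ_0)/(6h_0) = -37/32, b_0 = Δ_0 - h_0(2σ_0 + σ_1)/6 = -3.

-1.1563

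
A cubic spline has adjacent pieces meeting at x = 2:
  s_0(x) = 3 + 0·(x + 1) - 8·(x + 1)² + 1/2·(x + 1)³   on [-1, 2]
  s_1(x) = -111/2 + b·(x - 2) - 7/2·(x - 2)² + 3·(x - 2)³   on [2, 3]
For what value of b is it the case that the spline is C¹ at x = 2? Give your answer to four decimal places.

s_0'(x) = 0 - 16·(x + 1) + 3/2·(x + 1)², so s_0'(2) = -69/2. On the right, s_1'(2) = b, so b = -69/2.

-34.5000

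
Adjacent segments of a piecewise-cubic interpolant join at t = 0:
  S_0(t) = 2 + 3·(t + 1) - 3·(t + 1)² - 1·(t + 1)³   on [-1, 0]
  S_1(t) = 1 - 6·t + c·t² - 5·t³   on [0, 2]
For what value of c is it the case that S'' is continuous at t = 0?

S_0''(t) = -6 - 6·(t + 1), so S_0''(0) = -12. On the right, S_1''(0) = 2c, so c = -6.

-6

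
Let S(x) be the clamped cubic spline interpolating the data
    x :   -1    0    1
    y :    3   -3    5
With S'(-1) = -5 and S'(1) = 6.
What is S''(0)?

31

Let M_i = S''(x_i). Step sizes h_i = 1, 1; slopes of the chords Δ_i = (y_(i+1) - y_i)/h_i = -6, 8.
  1·M_0 + 4·M_1 + 1·M_2 = 6(Δ_1 - Δ_0) = 84
Clamped end conditions give two more equations: 2h_0·M_0 + h_0·M_1 = 6(Δ_0 - S'(-1)) = -6 and h_1·M_1 + 2h_1·M_2 = 6(S'(1) - Δ_1) = -12.
Solving the tridiagonal system: M_0 = -37/2, M_1 = 31, M_2 = -43/2.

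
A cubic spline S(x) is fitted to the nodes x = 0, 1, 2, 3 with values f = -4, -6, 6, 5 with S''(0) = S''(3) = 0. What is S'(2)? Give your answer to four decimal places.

With M_i denoting the second derivative at x_i, h_i = 1, 1, 1, and Δ_i = (y_(i+1) − y_i)/h_i = -2, 12, -1:
  1·M_0 + 4·M_1 + 1·M_2 = 6(Δ_1 - Δ_0) = 84
  1·M_1 + 4·M_2 + 1·M_3 = 6(Δ_2 - Δ_1) = -78
Natural end conditions: M_0 = M_3 = 0.
Forward elimination and back-substitution give M_0 = 0, M_1 = 138/5, M_2 = -132/5, M_3 = 0.
On [2, 3], S'(x) = b_2 + 2c_2·(x - 2) + 3d_2·(x - 2)² with b_2 = Δ_2 - h_2(2M_2 + M_3)/6 = 39/5, c_2 = M_2/2 = -66/5, d_2 = (M_3 - M_2)/(6h_2) = 22/5. So S'(2) = 39/5.

7.8000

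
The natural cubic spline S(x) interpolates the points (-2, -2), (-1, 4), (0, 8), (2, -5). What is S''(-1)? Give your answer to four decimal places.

Write σ_i for S''(x_i). With h_i = 1, 1, 2 and divided differences Δ_i = 6, 4, -13/2, the continuity of S' gives the tridiagonal system
  1·σ_0 + 4·σ_1 + 1·σ_2 = 6(Δ_1 - Δ_0) = -12
  1·σ_1 + 6·σ_2 + 2·σ_3 = 6(Δ_2 - Δ_1) = -63
Natural end conditions: σ_0 = σ_3 = 0.
Hence σ_0 = 0, σ_1 = -9/23, σ_2 = -240/23, σ_3 = 0.

-0.3913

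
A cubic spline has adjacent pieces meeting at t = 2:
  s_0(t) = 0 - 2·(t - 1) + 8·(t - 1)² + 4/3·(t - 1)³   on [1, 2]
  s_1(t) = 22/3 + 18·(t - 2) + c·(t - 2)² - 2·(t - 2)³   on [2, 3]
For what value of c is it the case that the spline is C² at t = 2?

12

s_0''(t) = 16 + 8·(t - 1), so s_0''(2) = 24. On the right, s_1''(2) = 2c, so c = 12.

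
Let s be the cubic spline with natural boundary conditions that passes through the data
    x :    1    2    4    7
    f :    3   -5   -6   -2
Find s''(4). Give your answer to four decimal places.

Let M_i = s''(x_i). Step sizes h_i = 1, 2, 3; slopes of the chords Δ_i = (y_(i+1) - y_i)/h_i = -8, -1/2, 4/3.
  1·M_0 + 6·M_1 + 2·M_2 = 6(Δ_1 - Δ_0) = 45
  2·M_1 + 10·M_2 + 3·M_3 = 6(Δ_2 - Δ_1) = 11
Natural end conditions: M_0 = M_3 = 0.
Forward elimination and back-substitution give M_0 = 0, M_1 = 107/14, M_2 = -3/7, M_3 = 0.

-0.4286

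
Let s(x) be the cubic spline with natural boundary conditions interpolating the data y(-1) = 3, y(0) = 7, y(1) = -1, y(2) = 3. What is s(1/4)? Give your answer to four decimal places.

Put M_i = s'' at the i-th knot. Here h = (1, 1, 1) and Δ = (4, -8, 4), so the interior equations h_(i-1)·M_(i-1) + 2(h_(i-1)+h_i)·M_i + h_i·M_(i+1) = 6(Δ_i − Δ_(i-1)) read
  1·M_0 + 4·M_1 + 1·M_2 = 6(Δ_1 - Δ_0) = -72
  1·M_1 + 4·M_2 + 1·M_3 = 6(Δ_2 - Δ_1) = 72
Natural end conditions: M_0 = M_3 = 0.
Forward elimination and back-substitution give M_0 = 0, M_1 = -24, M_2 = 24, M_3 = 0.
On [0, 1], s(x) = 7 - 4·x - 12·x² + 8·x³.
With x = 1/4: s(1/4) = 43/8.

5.3750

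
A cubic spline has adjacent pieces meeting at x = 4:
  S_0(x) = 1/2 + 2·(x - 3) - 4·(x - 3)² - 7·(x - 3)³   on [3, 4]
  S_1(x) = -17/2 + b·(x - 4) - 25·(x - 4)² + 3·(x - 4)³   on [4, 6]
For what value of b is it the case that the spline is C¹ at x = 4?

S_0'(x) = 2 - 8·(x - 3) - 21·(x - 3)², so S_0'(4) = -27. On the right, S_1'(4) = b, so b = -27.

-27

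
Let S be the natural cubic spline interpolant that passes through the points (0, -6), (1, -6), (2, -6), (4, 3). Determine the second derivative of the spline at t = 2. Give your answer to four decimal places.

With M_i denoting the second derivative at x_i, h_i = 1, 1, 2, and Δ_i = (y_(i+1) − y_i)/h_i = 0, 0, 9/2:
  1·M_0 + 4·M_1 + 1·M_2 = 6(Δ_1 - Δ_0) = 0
  1·M_1 + 6·M_2 + 2·M_3 = 6(Δ_2 - Δ_1) = 27
Natural end conditions: M_0 = M_3 = 0.
Solving the tridiagonal system: M_0 = 0, M_1 = -27/23, M_2 = 108/23, M_3 = 0.

4.6957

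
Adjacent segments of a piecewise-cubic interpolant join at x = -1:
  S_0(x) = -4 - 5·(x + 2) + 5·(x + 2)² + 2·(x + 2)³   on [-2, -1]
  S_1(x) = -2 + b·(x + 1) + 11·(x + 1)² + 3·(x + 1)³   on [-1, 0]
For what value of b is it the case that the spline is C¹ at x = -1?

11

S_0'(x) = -5 + 10·(x + 2) + 6·(x + 2)², so S_0'(-1) = 11. On the right, S_1'(-1) = b, so b = 11.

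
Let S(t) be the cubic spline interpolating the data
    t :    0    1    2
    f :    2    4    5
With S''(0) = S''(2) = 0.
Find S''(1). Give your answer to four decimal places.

Put M_i = S'' at the i-th knot. Here h = (1, 1) and Δ = (2, 1), so the interior equations h_(i-1)·M_(i-1) + 2(h_(i-1)+h_i)·M_i + h_i·M_(i+1) = 6(Δ_i − Δ_(i-1)) read
  1·M_0 + 4·M_1 + 1·M_2 = 6(Δ_1 - Δ_0) = -6
Natural end conditions: M_0 = M_2 = 0.
Hence M_0 = 0, M_1 = -3/2, M_2 = 0.

-1.5000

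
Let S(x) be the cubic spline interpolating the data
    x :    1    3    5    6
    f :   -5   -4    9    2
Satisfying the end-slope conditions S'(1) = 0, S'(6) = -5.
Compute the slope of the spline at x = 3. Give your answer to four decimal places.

Put M_i = S'' at the i-th knot. Here h = (2, 2, 1) and Δ = (1/2, 13/2, -7), so the interior equations h_(i-1)·M_(i-1) + 2(h_(i-1)+h_i)·M_i + h_i·M_(i+1) = 6(Δ_i − Δ_(i-1)) read
  2·M_0 + 8·M_1 + 2·M_2 = 6(Δ_1 - Δ_0) = 36
  2·M_1 + 6·M_2 + 1·M_3 = 6(Δ_2 - Δ_1) = -81
Clamped end conditions give two more equations: 2h_0·M_0 + h_0·M_1 = 6(Δ_0 - S'(1)) = 3 and h_2·M_2 + 2h_2·M_3 = 6(S'(6) - Δ_2) = 12.
Solving: M_0 = -104/23, M_1 = 485/46, M_2 = -452/23, M_3 = 364/23.
On [3, 5], S'(x) = b_1 + 2c_1·(x - 3) + 3d_1·(x - 3)² with b_1 = Δ_1 - h_1(2M_1 + M_2)/6 = 277/46, c_1 = M_1/2 = 485/92, d_1 = (M_2 - M_1)/(6h_1) = -463/184. So S'(3) = 277/46.

6.0217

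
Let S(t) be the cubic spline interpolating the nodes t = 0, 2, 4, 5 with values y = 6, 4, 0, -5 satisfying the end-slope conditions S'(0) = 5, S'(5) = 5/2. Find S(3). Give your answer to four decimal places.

3.1630

Let M_i = S''(x_i). Step sizes h_i = 2, 2, 1; slopes of the chords Δ_i = (y_(i+1) - y_i)/h_i = -1, -2, -5.
  2·M_0 + 8·M_1 + 2·M_2 = 6(Δ_1 - Δ_0) = -6
  2·M_1 + 6·M_2 + 1·M_3 = 6(Δ_2 - Δ_1) = -18
Clamped end conditions give two more equations: 2h_0·M_0 + h_0·M_1 = 6(Δ_0 - S'(0)) = -36 and h_2·M_2 + 2h_2·M_3 = 6(S'(5) - Δ_2) = 45.
Hence M_0 = -256/23, M_1 = 98/23, M_2 = -205/23, M_3 = 620/23.
On [2, 4], S(t) = 4 - 43/23·(t - 2) + 49/23·(t - 2)² - 101/92·(t - 2)³.
With (t - 2) = 1: S(3) = 291/92.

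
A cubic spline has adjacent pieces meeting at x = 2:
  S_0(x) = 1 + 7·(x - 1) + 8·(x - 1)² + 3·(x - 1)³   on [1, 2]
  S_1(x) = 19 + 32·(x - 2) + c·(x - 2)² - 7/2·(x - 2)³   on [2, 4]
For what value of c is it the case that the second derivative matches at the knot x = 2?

S_0''(x) = 16 + 18·(x - 1), so S_0''(2) = 34. On the right, S_1''(2) = 2c, so c = 17.

17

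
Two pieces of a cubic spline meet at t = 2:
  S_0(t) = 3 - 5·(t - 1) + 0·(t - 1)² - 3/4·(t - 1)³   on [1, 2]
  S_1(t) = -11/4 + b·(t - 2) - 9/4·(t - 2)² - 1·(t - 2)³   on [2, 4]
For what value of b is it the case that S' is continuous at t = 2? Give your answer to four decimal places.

S_0'(t) = -5 + 0·(t - 1) - 9/4·(t - 1)², so S_0'(2) = -29/4. On the right, S_1'(2) = b, so b = -29/4.

-7.2500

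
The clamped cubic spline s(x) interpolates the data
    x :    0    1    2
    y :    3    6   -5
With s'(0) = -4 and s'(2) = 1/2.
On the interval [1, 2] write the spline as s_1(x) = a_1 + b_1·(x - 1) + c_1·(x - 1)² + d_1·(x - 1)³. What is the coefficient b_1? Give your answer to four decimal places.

Let M_i = s''(x_i). Step sizes h_i = 1, 1; slopes of the chords Δ_i = (y_(i+1) - y_i)/h_i = 3, -11.
  1·M_0 + 4·M_1 + 1·M_2 = 6(Δ_1 - Δ_0) = -84
Clamped end conditions give two more equations: 2h_0·M_0 + h_0·M_1 = 6(Δ_0 - s'(0)) = 42 and h_1·M_1 + 2h_1·M_2 = 6(s'(2) - Δ_1) = 69.
Solving the tridiagonal system: M_0 = 177/4, M_1 = -93/2, M_2 = 231/4.
On [1, 2], with s_1(x) = a_1 + b_1·(x - 1) + c_1·(x - 1)² + d_1·(x - 1)³: c_1 = M_1/2 = -93/4, d_1 = (M_2 - M_1)/(6h_1) = 139/8, b_1 = Δ_1 - h_1(2M_1 + M_2)/6 = -41/8.

-5.1250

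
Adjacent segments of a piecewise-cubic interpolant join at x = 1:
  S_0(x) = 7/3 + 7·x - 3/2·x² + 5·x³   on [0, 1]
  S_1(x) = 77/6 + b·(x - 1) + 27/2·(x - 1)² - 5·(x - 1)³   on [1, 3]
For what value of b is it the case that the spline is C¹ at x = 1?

19

S_0'(x) = 7 - 3·x + 15·x², so S_0'(1) = 19. On the right, S_1'(1) = b, so b = 19.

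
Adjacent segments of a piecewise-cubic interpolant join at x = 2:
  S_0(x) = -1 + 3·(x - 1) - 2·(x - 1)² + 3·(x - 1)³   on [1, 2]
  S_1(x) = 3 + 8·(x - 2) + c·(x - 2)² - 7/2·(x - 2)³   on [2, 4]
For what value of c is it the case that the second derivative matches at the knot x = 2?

7

S_0''(x) = -4 + 18·(x - 1), so S_0''(2) = 14. On the right, S_1''(2) = 2c, so c = 7.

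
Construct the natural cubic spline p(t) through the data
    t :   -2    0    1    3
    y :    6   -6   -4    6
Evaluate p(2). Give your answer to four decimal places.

Let M_i = p''(x_i). Step sizes h_i = 2, 1, 2; slopes of the chords Δ_i = (y_(i+1) - y_i)/h_i = -6, 2, 5.
  2·M_0 + 6·M_1 + 1·M_2 = 6(Δ_1 - Δ_0) = 48
  1·M_1 + 6·M_2 + 2·M_3 = 6(Δ_2 - Δ_1) = 18
Natural end conditions: M_0 = M_3 = 0.
Forward elimination and back-substitution give M_0 = 0, M_1 = 54/7, M_2 = 12/7, M_3 = 0.
On [1, 3], p(t) = -4 + 27/7·(t - 1) + 6/7·(t - 1)² - 1/7·(t - 1)³.
With (t - 1) = 1: p(2) = 4/7.

0.5714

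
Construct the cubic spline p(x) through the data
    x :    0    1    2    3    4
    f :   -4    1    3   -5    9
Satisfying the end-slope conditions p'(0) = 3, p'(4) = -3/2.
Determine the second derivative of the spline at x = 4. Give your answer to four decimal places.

Write σ_i for p''(x_i). With h_i = 1, 1, 1, 1 and divided differences Δ_i = 5, 2, -8, 14, the continuity of p' gives the tridiagonal system
  1·σ_0 + 4·σ_1 + 1·σ_2 = 6(Δ_1 - Δ_0) = -18
  1·σ_1 + 4·σ_2 + 1·σ_3 = 6(Δ_2 - Δ_1) = -60
  1·σ_2 + 4·σ_3 + 1·σ_4 = 6(Δ_3 - Δ_2) = 132
Clamped end conditions give two more equations: 2h_0·σ_0 + h_0·σ_1 = 6(Δ_0 - p'(0)) = 12 and h_3·σ_3 + 2h_3·σ_4 = 6(p'(4) - Δ_3) = -93.
Solving: σ_0 = 285/56, σ_1 = 51/28, σ_2 = -243/8, σ_3 = 1671/28, σ_4 = -4275/56.

-76.3393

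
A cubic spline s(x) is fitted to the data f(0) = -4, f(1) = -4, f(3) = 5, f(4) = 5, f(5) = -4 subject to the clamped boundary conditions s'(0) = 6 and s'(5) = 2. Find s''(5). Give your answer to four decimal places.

44.8984

Let M_i = s''(x_i). Step sizes h_i = 1, 2, 1, 1; slopes of the chords Δ_i = (y_(i+1) - y_i)/h_i = 0, 9/2, 0, -9.
  1·M_0 + 6·M_1 + 2·M_2 = 6(Δ_1 - Δ_0) = 27
  2·M_1 + 6·M_2 + 1·M_3 = 6(Δ_2 - Δ_1) = -27
  1·M_2 + 4·M_3 + 1·M_4 = 6(Δ_3 - Δ_2) = -54
Clamped end conditions give two more equations: 2h_0·M_0 + h_0·M_1 = 6(Δ_0 - s'(0)) = -36 and h_3·M_3 + 2h_3·M_4 = 6(s'(5) - Δ_3) = 66.
Hence M_0 = -1457/64, M_1 = 305/32, M_2 = -475/128, M_3 = -1523/64, M_4 = 5747/128.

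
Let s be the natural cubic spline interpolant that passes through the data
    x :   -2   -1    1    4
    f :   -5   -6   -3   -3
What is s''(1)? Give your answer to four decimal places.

-1.5000

Let σ_i = s''(x_i). Step sizes h_i = 1, 2, 3; slopes of the chords Δ_i = (y_(i+1) - y_i)/h_i = -1, 3/2, 0.
  1·σ_0 + 6·σ_1 + 2·σ_2 = 6(Δ_1 - Δ_0) = 15
  2·σ_1 + 10·σ_2 + 3·σ_3 = 6(Δ_2 - Δ_1) = -9
Natural end conditions: σ_0 = σ_3 = 0.
Hence σ_0 = 0, σ_1 = 3, σ_2 = -3/2, σ_3 = 0.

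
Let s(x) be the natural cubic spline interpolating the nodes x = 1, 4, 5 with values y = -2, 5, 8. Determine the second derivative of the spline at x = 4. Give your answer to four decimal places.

0.5000

With σ_i denoting the second derivative at x_i, h_i = 3, 1, and Δ_i = (y_(i+1) − y_i)/h_i = 7/3, 3:
  3·σ_0 + 8·σ_1 + 1·σ_2 = 6(Δ_1 - Δ_0) = 4
Natural end conditions: σ_0 = σ_2 = 0.
Solving the tridiagonal system: σ_0 = 0, σ_1 = 1/2, σ_2 = 0.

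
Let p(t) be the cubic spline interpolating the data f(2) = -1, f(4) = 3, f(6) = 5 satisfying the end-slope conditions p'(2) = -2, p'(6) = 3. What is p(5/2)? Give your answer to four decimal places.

-1.1250

With m_i denoting the second derivative at x_i, h_i = 2, 2, and Δ_i = (y_(i+1) − y_i)/h_i = 2, 1:
  2·m_0 + 8·m_1 + 2·m_2 = 6(Δ_1 - Δ_0) = -6
Clamped end conditions give two more equations: 2h_0·m_0 + h_0·m_1 = 6(Δ_0 - p'(2)) = 24 and h_1·m_1 + 2h_1·m_2 = 6(p'(6) - Δ_1) = 12.
Forward elimination and back-substitution give m_0 = 8, m_1 = -4, m_2 = 5.
On [2, 4], p(t) = -1 - 2·(t - 2) + 4·(t - 2)² - 1·(t - 2)³.
With (t - 2) = 1/2: p(5/2) = -9/8.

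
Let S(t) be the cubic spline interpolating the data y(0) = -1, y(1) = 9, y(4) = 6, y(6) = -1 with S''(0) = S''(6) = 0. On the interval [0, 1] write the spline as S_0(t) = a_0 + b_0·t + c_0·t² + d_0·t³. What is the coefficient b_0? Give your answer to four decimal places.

11.4437

With M_i denoting the second derivative at x_i, h_i = 1, 3, 2, and Δ_i = (y_(i+1) − y_i)/h_i = 10, -1, -7/2:
  1·M_0 + 8·M_1 + 3·M_2 = 6(Δ_1 - Δ_0) = -66
  3·M_1 + 10·M_2 + 2·M_3 = 6(Δ_2 - Δ_1) = -15
Natural end conditions: M_0 = M_3 = 0.
Hence M_0 = 0, M_1 = -615/71, M_2 = 78/71, M_3 = 0.
On [0, 1], with S_0(t) = a_0 + b_0·t + c_0·t² + d_0·t³: c_0 = M_0/2 = 0, d_0 = (M_1 - M_0)/(6h_0) = -205/142, b_0 = Δ_0 - h_0(2M_0 + M_1)/6 = 1625/142.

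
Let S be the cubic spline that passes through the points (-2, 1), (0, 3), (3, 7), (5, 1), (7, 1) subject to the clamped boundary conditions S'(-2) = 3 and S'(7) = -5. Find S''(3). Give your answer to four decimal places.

Write M_i for S''(x_i). With h_i = 2, 3, 2, 2 and divided differences Δ_i = 1, 4/3, -3, 0, the continuity of S' gives the tridiagonal system
  2·M_0 + 10·M_1 + 3·M_2 = 6(Δ_1 - Δ_0) = 2
  3·M_1 + 10·M_2 + 2·M_3 = 6(Δ_2 - Δ_1) = -26
  2·M_2 + 8·M_3 + 2·M_4 = 6(Δ_3 - Δ_2) = 18
Clamped end conditions give two more equations: 2h_0·M_0 + h_0·M_1 = 6(Δ_0 - S'(-2)) = -12 and h_3·M_3 + 2h_3·M_4 = 6(S'(7) - Δ_3) = -30.
Forward elimination and back-substitution give M_0 = -743/177, M_1 = 424/177, M_2 = -800/177, M_3 = 1063/177, M_4 = -1859/177.

-4.5198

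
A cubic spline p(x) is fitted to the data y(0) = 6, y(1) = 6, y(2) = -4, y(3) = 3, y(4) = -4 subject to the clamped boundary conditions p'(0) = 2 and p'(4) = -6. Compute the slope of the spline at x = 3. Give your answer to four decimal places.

Write σ_i for p''(x_i). With h_i = 1, 1, 1, 1 and divided differences Δ_i = 0, -10, 7, -7, the continuity of p' gives the tridiagonal system
  1·σ_0 + 4·σ_1 + 1·σ_2 = 6(Δ_1 - Δ_0) = -60
  1·σ_1 + 4·σ_2 + 1·σ_3 = 6(Δ_2 - Δ_1) = 102
  1·σ_2 + 4·σ_3 + 1·σ_4 = 6(Δ_3 - Δ_2) = -84
Clamped end conditions give two more equations: 2h_0·σ_0 + h_0·σ_1 = 6(Δ_0 - p'(0)) = -12 and h_3·σ_3 + 2h_3·σ_4 = 6(p'(4) - Δ_3) = 6.
Forward elimination and back-substitution give σ_0 = 107/14, σ_1 = -191/7, σ_2 = 83/2, σ_3 = -257/7, σ_4 = 299/14.
On [3, 4], p'(x) = b_3 + 2c_3·(x - 3) + 3d_3·(x - 3)² with b_3 = Δ_3 - h_3(2σ_3 + σ_4)/6 = 47/28, c_3 = σ_3/2 = -257/14, d_3 = (σ_4 - σ_3)/(6h_3) = 271/28. So p'(3) = 47/28.

1.6786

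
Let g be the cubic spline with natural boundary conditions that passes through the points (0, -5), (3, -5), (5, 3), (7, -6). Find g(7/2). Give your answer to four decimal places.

-2.6990

Let m_i = g''(x_i). Step sizes h_i = 3, 2, 2; slopes of the chords Δ_i = (y_(i+1) - y_i)/h_i = 0, 4, -9/2.
  3·m_0 + 10·m_1 + 2·m_2 = 6(Δ_1 - Δ_0) = 24
  2·m_1 + 8·m_2 + 2·m_3 = 6(Δ_2 - Δ_1) = -51
Natural end conditions: m_0 = m_3 = 0.
Hence m_0 = 0, m_1 = 147/38, m_2 = -279/38, m_3 = 0.
On [3, 5], g(x) = -5 + 147/38·(x - 3) + 147/76·(x - 3)² - 71/76·(x - 3)³.
With (x - 3) = 1/2: g(7/2) = -1641/608.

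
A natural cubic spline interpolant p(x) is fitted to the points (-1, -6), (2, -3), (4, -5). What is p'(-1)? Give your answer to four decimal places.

Write σ_i for p''(x_i). With h_i = 3, 2 and divided differences Δ_i = 1, -1, the continuity of p' gives the tridiagonal system
  3·σ_0 + 10·σ_1 + 2·σ_2 = 6(Δ_1 - Δ_0) = -12
Natural end conditions: σ_0 = σ_2 = 0.
Solving: σ_0 = 0, σ_1 = -6/5, σ_2 = 0.
On [-1, 2], p'(x) = b_0 + 2c_0·(x + 1) + 3d_0·(x + 1)² with b_0 = Δ_0 - h_0(2σ_0 + σ_1)/6 = 8/5, c_0 = σ_0/2 = 0, d_0 = (σ_1 - σ_0)/(6h_0) = -1/15. So p'(-1) = 8/5.

1.6000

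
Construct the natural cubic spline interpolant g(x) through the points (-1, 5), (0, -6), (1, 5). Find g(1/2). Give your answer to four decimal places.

Let M_i = g''(x_i). Step sizes h_i = 1, 1; slopes of the chords Δ_i = (y_(i+1) - y_i)/h_i = -11, 11.
  1·M_0 + 4·M_1 + 1·M_2 = 6(Δ_1 - Δ_0) = 132
Natural end conditions: M_0 = M_2 = 0.
Solving: M_0 = 0, M_1 = 33, M_2 = 0.
On [0, 1], g(x) = -6 + 0·x + 33/2·x² - 11/2·x³.
With x = 1/2: g(1/2) = -41/16.

-2.5625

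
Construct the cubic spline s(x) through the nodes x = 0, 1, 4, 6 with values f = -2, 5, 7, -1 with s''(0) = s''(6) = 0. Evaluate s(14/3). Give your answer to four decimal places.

4.7159

Put m_i = s'' at the i-th knot. Here h = (1, 3, 2) and Δ = (7, 2/3, -4), so the interior equations h_(i-1)·m_(i-1) + 2(h_(i-1)+h_i)·m_i + h_i·m_(i+1) = 6(Δ_i − Δ_(i-1)) read
  1·m_0 + 8·m_1 + 3·m_2 = 6(Δ_1 - Δ_0) = -38
  3·m_1 + 10·m_2 + 2·m_3 = 6(Δ_2 - Δ_1) = -28
Natural end conditions: m_0 = m_3 = 0.
Hence m_0 = 0, m_1 = -296/71, m_2 = -110/71, m_3 = 0.
On [4, 6], s(x) = 7 - 632/213·(x - 4) - 55/71·(x - 4)² + 55/426·(x - 4)³.
With (x - 4) = 2/3: s(14/3) = 27121/5751.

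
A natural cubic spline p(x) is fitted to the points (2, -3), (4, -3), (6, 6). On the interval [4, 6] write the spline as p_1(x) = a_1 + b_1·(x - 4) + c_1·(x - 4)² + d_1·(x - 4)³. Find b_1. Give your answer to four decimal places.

2.2500

Let σ_i = p''(x_i). Step sizes h_i = 2, 2; slopes of the chords Δ_i = (y_(i+1) - y_i)/h_i = 0, 9/2.
  2·σ_0 + 8·σ_1 + 2·σ_2 = 6(Δ_1 - Δ_0) = 27
Natural end conditions: σ_0 = σ_2 = 0.
Solving the tridiagonal system: σ_0 = 0, σ_1 = 27/8, σ_2 = 0.
On [4, 6], with p_1(x) = a_1 + b_1·(x - 4) + c_1·(x - 4)² + d_1·(x - 4)³: c_1 = σ_1/2 = 27/16, d_1 = (σ_2 - σ_1)/(6h_1) = -9/32, b_1 = Δ_1 - h_1(2σ_1 + σ_2)/6 = 9/4.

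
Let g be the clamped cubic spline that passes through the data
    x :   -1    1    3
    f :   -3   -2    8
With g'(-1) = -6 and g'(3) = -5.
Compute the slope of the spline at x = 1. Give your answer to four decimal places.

Write m_i for g''(x_i). With h_i = 2, 2 and divided differences Δ_i = 1/2, 5, the continuity of g' gives the tridiagonal system
  2·m_0 + 8·m_1 + 2·m_2 = 6(Δ_1 - Δ_0) = 27
Clamped end conditions give two more equations: 2h_0·m_0 + h_0·m_1 = 6(Δ_0 - g'(-1)) = 39 and h_1·m_1 + 2h_1·m_2 = 6(g'(3) - Δ_1) = -60.
Hence m_0 = 53/8, m_1 = 25/4, m_2 = -145/8.
On [1, 3], g'(x) = b_1 + 2c_1·(x - 1) + 3d_1·(x - 1)² with b_1 = Δ_1 - h_1(2m_1 + m_2)/6 = 55/8, c_1 = m_1/2 = 25/8, d_1 = (m_2 - m_1)/(6h_1) = -65/32. So g'(1) = 55/8.

6.8750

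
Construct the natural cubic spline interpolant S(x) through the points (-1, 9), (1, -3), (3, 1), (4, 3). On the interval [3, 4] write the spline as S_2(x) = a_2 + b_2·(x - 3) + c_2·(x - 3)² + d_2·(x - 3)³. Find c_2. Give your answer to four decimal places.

-1.0909

Let m_i = S''(x_i). Step sizes h_i = 2, 2, 1; slopes of the chords Δ_i = (y_(i+1) - y_i)/h_i = -6, 2, 2.
  2·m_0 + 8·m_1 + 2·m_2 = 6(Δ_1 - Δ_0) = 48
  2·m_1 + 6·m_2 + 1·m_3 = 6(Δ_2 - Δ_1) = 0
Natural end conditions: m_0 = m_3 = 0.
Solving: m_0 = 0, m_1 = 72/11, m_2 = -24/11, m_3 = 0.
On [3, 4], with S_2(x) = a_2 + b_2·(x - 3) + c_2·(x - 3)² + d_2·(x - 3)³: c_2 = m_2/2 = -12/11, d_2 = (m_3 - m_2)/(6h_2) = 4/11, b_2 = Δ_2 - h_2(2m_2 + m_3)/6 = 30/11.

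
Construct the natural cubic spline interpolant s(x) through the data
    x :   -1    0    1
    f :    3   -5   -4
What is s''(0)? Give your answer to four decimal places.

13.5000

Write σ_i for s''(x_i). With h_i = 1, 1 and divided differences Δ_i = -8, 1, the continuity of s' gives the tridiagonal system
  1·σ_0 + 4·σ_1 + 1·σ_2 = 6(Δ_1 - Δ_0) = 54
Natural end conditions: σ_0 = σ_2 = 0.
Solving: σ_0 = 0, σ_1 = 27/2, σ_2 = 0.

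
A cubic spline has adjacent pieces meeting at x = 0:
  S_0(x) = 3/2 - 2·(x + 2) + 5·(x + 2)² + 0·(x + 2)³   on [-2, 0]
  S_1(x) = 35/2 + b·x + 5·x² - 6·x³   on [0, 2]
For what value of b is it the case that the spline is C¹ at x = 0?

S_0'(x) = -2 + 10·(x + 2) + 0·(x + 2)², so S_0'(0) = 18. On the right, S_1'(0) = b, so b = 18.

18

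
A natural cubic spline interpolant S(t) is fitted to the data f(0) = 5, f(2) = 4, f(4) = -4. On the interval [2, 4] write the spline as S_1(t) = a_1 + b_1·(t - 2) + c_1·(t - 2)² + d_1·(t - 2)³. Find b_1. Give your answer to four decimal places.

-2.2500

With m_i denoting the second derivative at x_i, h_i = 2, 2, and Δ_i = (y_(i+1) − y_i)/h_i = -1/2, -4:
  2·m_0 + 8·m_1 + 2·m_2 = 6(Δ_1 - Δ_0) = -21
Natural end conditions: m_0 = m_2 = 0.
Hence m_0 = 0, m_1 = -21/8, m_2 = 0.
On [2, 4], with S_1(t) = a_1 + b_1·(t - 2) + c_1·(t - 2)² + d_1·(t - 2)³: c_1 = m_1/2 = -21/16, d_1 = (m_2 - m_1)/(6h_1) = 7/32, b_1 = Δ_1 - h_1(2m_1 + m_2)/6 = -9/4.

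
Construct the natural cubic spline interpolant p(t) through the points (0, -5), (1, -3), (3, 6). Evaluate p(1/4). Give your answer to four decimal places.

-4.5977

With M_i denoting the second derivative at x_i, h_i = 1, 2, and Δ_i = (y_(i+1) − y_i)/h_i = 2, 9/2:
  1·M_0 + 6·M_1 + 2·M_2 = 6(Δ_1 - Δ_0) = 15
Natural end conditions: M_0 = M_2 = 0.
Hence M_0 = 0, M_1 = 5/2, M_2 = 0.
On [0, 1], p(t) = -5 + 19/12·t + 0·t² + 5/12·t³.
With t = 1/4: p(1/4) = -1177/256.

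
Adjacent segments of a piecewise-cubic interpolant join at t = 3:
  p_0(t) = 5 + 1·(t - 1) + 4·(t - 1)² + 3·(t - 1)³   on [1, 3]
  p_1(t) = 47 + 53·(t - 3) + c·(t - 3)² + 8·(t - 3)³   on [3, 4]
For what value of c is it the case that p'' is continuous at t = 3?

p_0''(t) = 8 + 18·(t - 1), so p_0''(3) = 44. On the right, p_1''(3) = 2c, so c = 22.

22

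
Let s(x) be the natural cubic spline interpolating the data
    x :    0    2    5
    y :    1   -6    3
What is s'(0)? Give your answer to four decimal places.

-4.8000

Put σ_i = s'' at the i-th knot. Here h = (2, 3) and Δ = (-7/2, 3), so the interior equations h_(i-1)·σ_(i-1) + 2(h_(i-1)+h_i)·σ_i + h_i·σ_(i+1) = 6(Δ_i − Δ_(i-1)) read
  2·σ_0 + 10·σ_1 + 3·σ_2 = 6(Δ_1 - Δ_0) = 39
Natural end conditions: σ_0 = σ_2 = 0.
Solving: σ_0 = 0, σ_1 = 39/10, σ_2 = 0.
On [0, 2], s'(x) = b_0 + 2c_0·x + 3d_0·x² with b_0 = Δ_0 - h_0(2σ_0 + σ_1)/6 = -24/5, c_0 = σ_0/2 = 0, d_0 = (σ_1 - σ_0)/(6h_0) = 13/40. So s'(0) = -24/5.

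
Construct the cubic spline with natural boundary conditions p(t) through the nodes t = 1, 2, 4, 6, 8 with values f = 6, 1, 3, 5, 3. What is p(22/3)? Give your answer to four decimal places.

With σ_i denoting the second derivative at x_i, h_i = 1, 2, 2, 2, and Δ_i = (y_(i+1) − y_i)/h_i = -5, 1, 1, -1:
  1·σ_0 + 6·σ_1 + 2·σ_2 = 6(Δ_1 - Δ_0) = 36
  2·σ_1 + 8·σ_2 + 2·σ_3 = 6(Δ_2 - Δ_1) = 0
  2·σ_2 + 8·σ_3 + 2·σ_4 = 6(Δ_3 - Δ_2) = -12
Natural end conditions: σ_0 = σ_4 = 0.
Solving the tridiagonal system: σ_0 = 0, σ_1 = 264/41, σ_2 = -54/41, σ_3 = -48/41, σ_4 = 0.
On [6, 8], p(t) = 5 - 9/41·(t - 6) - 24/41·(t - 6)² + 4/41·(t - 6)³.
With (t - 6) = 4/3: p(22/3) = 4315/1107.

3.8979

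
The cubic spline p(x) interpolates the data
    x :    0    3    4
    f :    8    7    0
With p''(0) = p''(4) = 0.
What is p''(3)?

-5

With σ_i denoting the second derivative at x_i, h_i = 3, 1, and Δ_i = (y_(i+1) − y_i)/h_i = -1/3, -7:
  3·σ_0 + 8·σ_1 + 1·σ_2 = 6(Δ_1 - Δ_0) = -40
Natural end conditions: σ_0 = σ_2 = 0.
Forward elimination and back-substitution give σ_0 = 0, σ_1 = -5, σ_2 = 0.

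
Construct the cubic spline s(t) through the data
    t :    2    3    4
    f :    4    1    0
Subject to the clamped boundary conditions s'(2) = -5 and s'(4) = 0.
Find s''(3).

1

Write σ_i for s''(x_i). With h_i = 1, 1 and divided differences Δ_i = -3, -1, the continuity of s' gives the tridiagonal system
  1·σ_0 + 4·σ_1 + 1·σ_2 = 6(Δ_1 - Δ_0) = 12
Clamped end conditions give two more equations: 2h_0·σ_0 + h_0·σ_1 = 6(Δ_0 - s'(2)) = 12 and h_1·σ_1 + 2h_1·σ_2 = 6(s'(4) - Δ_1) = 6.
Solving: σ_0 = 11/2, σ_1 = 1, σ_2 = 5/2.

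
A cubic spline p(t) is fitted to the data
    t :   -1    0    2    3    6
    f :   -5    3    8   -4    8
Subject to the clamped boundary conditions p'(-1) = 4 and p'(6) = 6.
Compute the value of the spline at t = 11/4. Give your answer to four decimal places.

-1.2514

With M_i denoting the second derivative at x_i, h_i = 1, 2, 1, 3, and Δ_i = (y_(i+1) − y_i)/h_i = 8, 5/2, -12, 4:
  1·M_0 + 6·M_1 + 2·M_2 = 6(Δ_1 - Δ_0) = -33
  2·M_1 + 6·M_2 + 1·M_3 = 6(Δ_2 - Δ_1) = -87
  1·M_2 + 8·M_3 + 3·M_4 = 6(Δ_3 - Δ_2) = 96
Clamped end conditions give two more equations: 2h_0·M_0 + h_0·M_1 = 6(Δ_0 - p'(-1)) = 24 and h_3·M_3 + 2h_3·M_4 = 6(p'(6) - Δ_3) = 12.
Solving the tridiagonal system: M_0 = 1597/122, M_1 = -133/61, M_2 = -4027/244, M_3 = 1999/122, M_4 = -1511/244.
On [2, 3], p(t) = 8 - 563/61·(t - 2) - 4027/488·(t - 2)² + 2675/488·(t - 2)³.
With (t - 2) = 3/4: p(11/4) = -39083/31232.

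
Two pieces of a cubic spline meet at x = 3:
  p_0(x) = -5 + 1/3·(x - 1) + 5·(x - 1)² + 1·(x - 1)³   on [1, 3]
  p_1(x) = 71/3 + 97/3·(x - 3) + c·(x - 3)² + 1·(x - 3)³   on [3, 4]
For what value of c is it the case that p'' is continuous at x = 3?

11

p_0''(x) = 10 + 6·(x - 1), so p_0''(3) = 22. On the right, p_1''(3) = 2c, so c = 11.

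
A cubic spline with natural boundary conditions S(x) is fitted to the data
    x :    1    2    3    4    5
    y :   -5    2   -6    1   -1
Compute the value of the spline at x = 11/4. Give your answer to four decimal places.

With M_i denoting the second derivative at x_i, h_i = 1, 1, 1, 1, and Δ_i = (y_(i+1) − y_i)/h_i = 7, -8, 7, -2:
  1·M_0 + 4·M_1 + 1·M_2 = 6(Δ_1 - Δ_0) = -90
  1·M_1 + 4·M_2 + 1·M_3 = 6(Δ_2 - Δ_1) = 90
  1·M_2 + 4·M_3 + 1·M_4 = 6(Δ_3 - Δ_2) = -54
Natural end conditions: M_0 = M_4 = 0.
Forward elimination and back-substitution give M_0 = 0, M_1 = -63/2, M_2 = 36, M_3 = -45/2, M_4 = 0.
On [2, 3], S(x) = 2 - 7/2·(x - 2) - 63/4·(x - 2)² + 45/4·(x - 2)³.
With (x - 2) = 3/4: S(11/4) = -1213/256.

-4.7383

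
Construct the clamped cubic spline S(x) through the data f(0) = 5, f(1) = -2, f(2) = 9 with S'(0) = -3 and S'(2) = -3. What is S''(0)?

With σ_i denoting the second derivative at x_i, h_i = 1, 1, and Δ_i = (y_(i+1) − y_i)/h_i = -7, 11:
  1·σ_0 + 4·σ_1 + 1·σ_2 = 6(Δ_1 - Δ_0) = 108
Clamped end conditions give two more equations: 2h_0·σ_0 + h_0·σ_1 = 6(Δ_0 - S'(0)) = -24 and h_1·σ_1 + 2h_1·σ_2 = 6(S'(2) - Δ_1) = -84.
Solving: σ_0 = -39, σ_1 = 54, σ_2 = -69.

-39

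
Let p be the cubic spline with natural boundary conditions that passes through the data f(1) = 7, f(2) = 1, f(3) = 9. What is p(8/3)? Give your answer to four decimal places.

5.2963

With M_i denoting the second derivative at x_i, h_i = 1, 1, and Δ_i = (y_(i+1) − y_i)/h_i = -6, 8:
  1·M_0 + 4·M_1 + 1·M_2 = 6(Δ_1 - Δ_0) = 84
Natural end conditions: M_0 = M_2 = 0.
Forward elimination and back-substitution give M_0 = 0, M_1 = 21, M_2 = 0.
On [2, 3], p(x) = 1 + 1·(x - 2) + 21/2·(x - 2)² - 7/2·(x - 2)³.
With (x - 2) = 2/3: p(8/3) = 143/27.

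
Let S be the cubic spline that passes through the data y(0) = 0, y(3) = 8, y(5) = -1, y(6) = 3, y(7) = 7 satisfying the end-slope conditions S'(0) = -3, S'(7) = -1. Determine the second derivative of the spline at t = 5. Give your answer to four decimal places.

Write σ_i for S''(x_i). With h_i = 3, 2, 1, 1 and divided differences Δ_i = 8/3, -9/2, 4, 4, the continuity of S' gives the tridiagonal system
  3·σ_0 + 10·σ_1 + 2·σ_2 = 6(Δ_1 - Δ_0) = -43
  2·σ_1 + 6·σ_2 + 1·σ_3 = 6(Δ_2 - Δ_1) = 51
  1·σ_2 + 4·σ_3 + 1·σ_4 = 6(Δ_3 - Δ_2) = 0
Clamped end conditions give two more equations: 2h_0·σ_0 + h_0·σ_1 = 6(Δ_0 - S'(0)) = 34 and h_3·σ_3 + 2h_3·σ_4 = 6(S'(7) - Δ_3) = -30.
Solving the tridiagonal system: σ_0 = 3295/312, σ_1 = -509/52, σ_2 = 2413/208, σ_3 = 101/104, σ_4 = -3221/208.

11.6010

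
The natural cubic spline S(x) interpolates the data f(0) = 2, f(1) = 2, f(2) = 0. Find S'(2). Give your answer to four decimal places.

Write σ_i for S''(x_i). With h_i = 1, 1 and divided differences Δ_i = 0, -2, the continuity of S' gives the tridiagonal system
  1·σ_0 + 4·σ_1 + 1·σ_2 = 6(Δ_1 - Δ_0) = -12
Natural end conditions: σ_0 = σ_2 = 0.
Forward elimination and back-substitution give σ_0 = 0, σ_1 = -3, σ_2 = 0.
On [1, 2], S'(x) = b_1 + 2c_1·(x - 1) + 3d_1·(x - 1)² with b_1 = Δ_1 - h_1(2σ_1 + σ_2)/6 = -1, c_1 = σ_1/2 = -3/2, d_1 = (σ_2 - σ_1)/(6h_1) = 1/2. So S'(2) = -5/2.

-2.5000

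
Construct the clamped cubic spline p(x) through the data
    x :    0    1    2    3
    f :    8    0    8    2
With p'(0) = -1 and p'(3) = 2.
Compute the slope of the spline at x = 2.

1

With M_i denoting the second derivative at x_i, h_i = 1, 1, 1, and Δ_i = (y_(i+1) − y_i)/h_i = -8, 8, -6:
  1·M_0 + 4·M_1 + 1·M_2 = 6(Δ_1 - Δ_0) = 96
  1·M_1 + 4·M_2 + 1·M_3 = 6(Δ_2 - Δ_1) = -84
Clamped end conditions give two more equations: 2h_0·M_0 + h_0·M_1 = 6(Δ_0 - p'(0)) = -42 and h_2·M_2 + 2h_2·M_3 = 6(p'(3) - Δ_2) = 48.
Solving the tridiagonal system: M_0 = -44, M_1 = 46, M_2 = -44, M_3 = 46.
On [2, 3], p'(x) = b_2 + 2c_2·(x - 2) + 3d_2·(x - 2)² with b_2 = Δ_2 - h_2(2M_2 + M_3)/6 = 1, c_2 = M_2/2 = -22, d_2 = (M_3 - M_2)/(6h_2) = 15. So p'(2) = 1.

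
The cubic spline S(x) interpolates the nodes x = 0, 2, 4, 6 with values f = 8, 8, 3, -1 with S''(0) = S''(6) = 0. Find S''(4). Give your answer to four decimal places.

0.9000

Put M_i = S'' at the i-th knot. Here h = (2, 2, 2) and Δ = (0, -5/2, -2), so the interior equations h_(i-1)·M_(i-1) + 2(h_(i-1)+h_i)·M_i + h_i·M_(i+1) = 6(Δ_i − Δ_(i-1)) read
  2·M_0 + 8·M_1 + 2·M_2 = 6(Δ_1 - Δ_0) = -15
  2·M_1 + 8·M_2 + 2·M_3 = 6(Δ_2 - Δ_1) = 3
Natural end conditions: M_0 = M_3 = 0.
Forward elimination and back-substitution give M_0 = 0, M_1 = -21/10, M_2 = 9/10, M_3 = 0.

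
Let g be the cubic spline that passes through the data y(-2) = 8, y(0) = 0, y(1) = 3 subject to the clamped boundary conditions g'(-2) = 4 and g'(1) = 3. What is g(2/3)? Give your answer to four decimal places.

1.7284

Put σ_i = g'' at the i-th knot. Here h = (2, 1) and Δ = (-4, 3), so the interior equations h_(i-1)·σ_(i-1) + 2(h_(i-1)+h_i)·σ_i + h_i·σ_(i+1) = 6(Δ_i − Δ_(i-1)) read
  2·σ_0 + 6·σ_1 + 1·σ_2 = 6(Δ_1 - Δ_0) = 42
Clamped end conditions give two more equations: 2h_0·σ_0 + h_0·σ_1 = 6(Δ_0 - g'(-2)) = -48 and h_1·σ_1 + 2h_1·σ_2 = 6(g'(1) - Δ_1) = 0.
Solving the tridiagonal system: σ_0 = -58/3, σ_1 = 44/3, σ_2 = -22/3.
On [0, 1], g(t) = 0 - 2/3·t + 22/3·t² - 11/3·t³.
With t = 2/3: g(2/3) = 140/81.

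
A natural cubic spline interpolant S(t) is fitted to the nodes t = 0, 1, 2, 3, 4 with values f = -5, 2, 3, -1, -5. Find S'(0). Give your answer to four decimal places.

Let M_i = S''(x_i). Step sizes h_i = 1, 1, 1, 1; slopes of the chords Δ_i = (y_(i+1) - y_i)/h_i = 7, 1, -4, -4.
  1·M_0 + 4·M_1 + 1·M_2 = 6(Δ_1 - Δ_0) = -36
  1·M_1 + 4·M_2 + 1·M_3 = 6(Δ_2 - Δ_1) = -30
  1·M_2 + 4·M_3 + 1·M_4 = 6(Δ_3 - Δ_2) = 0
Natural end conditions: M_0 = M_4 = 0.
Solving the tridiagonal system: M_0 = 0, M_1 = -15/2, M_2 = -6, M_3 = 3/2, M_4 = 0.
On [0, 1], S'(t) = b_0 + 2c_0·t + 3d_0·t² with b_0 = Δ_0 - h_0(2M_0 + M_1)/6 = 33/4, c_0 = M_0/2 = 0, d_0 = (M_1 - M_0)/(6h_0) = -5/4. So S'(0) = 33/4.

8.2500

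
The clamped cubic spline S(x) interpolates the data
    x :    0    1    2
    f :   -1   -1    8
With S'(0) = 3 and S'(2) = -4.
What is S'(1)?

7

Write M_i for S''(x_i). With h_i = 1, 1 and divided differences Δ_i = 0, 9, the continuity of S' gives the tridiagonal system
  1·M_0 + 4·M_1 + 1·M_2 = 6(Δ_1 - Δ_0) = 54
Clamped end conditions give two more equations: 2h_0·M_0 + h_0·M_1 = 6(Δ_0 - S'(0)) = -18 and h_1·M_1 + 2h_1·M_2 = 6(S'(2) - Δ_1) = -78.
Forward elimination and back-substitution give M_0 = -26, M_1 = 34, M_2 = -56.
On [1, 2], S'(x) = b_1 + 2c_1·(x - 1) + 3d_1·(x - 1)² with b_1 = Δ_1 - h_1(2M_1 + M_2)/6 = 7, c_1 = M_1/2 = 17, d_1 = (M_2 - M_1)/(6h_1) = -15. So S'(1) = 7.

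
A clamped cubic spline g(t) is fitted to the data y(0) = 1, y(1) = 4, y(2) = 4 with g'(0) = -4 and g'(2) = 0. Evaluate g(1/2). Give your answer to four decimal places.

Write M_i for g''(x_i). With h_i = 1, 1 and divided differences Δ_i = 3, 0, the continuity of g' gives the tridiagonal system
  1·M_0 + 4·M_1 + 1·M_2 = 6(Δ_1 - Δ_0) = -18
Clamped end conditions give two more equations: 2h_0·M_0 + h_0·M_1 = 6(Δ_0 - g'(0)) = 42 and h_1·M_1 + 2h_1·M_2 = 6(g'(2) - Δ_1) = 0.
Solving the tridiagonal system: M_0 = 55/2, M_1 = -13, M_2 = 13/2.
On [0, 1], g(t) = 1 - 4·t + 55/4·t² - 27/4·t³.
With t = 1/2: g(1/2) = 51/32.

1.5938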